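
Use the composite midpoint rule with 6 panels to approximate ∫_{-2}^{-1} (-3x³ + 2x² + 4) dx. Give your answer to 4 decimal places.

h = (-1 − (-2))/6 = 0.166667.
Midpoints m₁,…,m₆ = -1.916667, -1.75, -1.583333, -1.416667, -1.25, -1.083333.
f(m₁)=32.470486, f(m₂)=26.203125, f(m₃)=20.921875, f(m₄)=16.543403, f(m₅)=12.984375, f(m₆)=10.161458.
h·[f(m₁) + f(m₂) + f(m₃) + f(m₄) + f(m₅) + f(m₆)] = 0.166667·(119.284722) = 19.8808.

19.8808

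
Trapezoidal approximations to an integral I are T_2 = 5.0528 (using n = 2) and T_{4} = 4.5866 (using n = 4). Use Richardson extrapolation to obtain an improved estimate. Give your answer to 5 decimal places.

4.43120

R = (4·T_{4} − T_2) / 3 = (4·4.5866 − 5.0528)/3 = (13.2936)/3 = 4.43120.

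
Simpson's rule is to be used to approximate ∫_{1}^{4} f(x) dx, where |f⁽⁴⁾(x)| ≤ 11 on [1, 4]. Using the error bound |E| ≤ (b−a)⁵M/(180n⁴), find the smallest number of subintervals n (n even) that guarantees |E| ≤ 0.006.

8

Need 2673/(180n⁴) ≤ 0.006.
n⁴ ≥ 2673/(180·0.006) = 2475 ⇒ n ≥ 7.0533, so the smallest even n is 8. (n must be even for Simpson's rule.)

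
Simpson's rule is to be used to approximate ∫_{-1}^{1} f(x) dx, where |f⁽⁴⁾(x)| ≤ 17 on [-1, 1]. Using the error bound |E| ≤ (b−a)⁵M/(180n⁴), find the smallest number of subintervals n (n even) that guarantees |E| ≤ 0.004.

Need 544/(180n⁴) ≤ 0.004.
n⁴ ≥ 544/(180·0.004) = 755.556 ⇒ n ≥ 5.2428, so the smallest even n is 6. (n must be even for Simpson's rule.)

6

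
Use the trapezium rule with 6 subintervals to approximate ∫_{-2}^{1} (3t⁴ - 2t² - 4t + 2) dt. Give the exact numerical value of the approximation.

27.78125

h = (1 − (-2))/6 = 0.5.
Nodes t₀,…,t₆ = -2, -1.5, -1, -0.5, 0, 0.5, 1.
f(t) = 3t⁴ - 2t² - 4t + 2: f₀=50, f₁=18.6875, f₂=7, f₃=3.6875, f₄=2, f₅=-0.3125, f₆=-1.
(h/2)·[f₀ + 2f₁ + 2f₂ + 2f₃ + 2f₄ + 2f₅ + f₆] = 0.25·(111.125) = 27.78125.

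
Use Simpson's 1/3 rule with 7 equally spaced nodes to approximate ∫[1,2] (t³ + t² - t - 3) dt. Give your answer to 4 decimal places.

1.5833

h = (2 − 1)/6 = 0.166667.
Nodes t₀,…,t₆ = 1, 1.166667, 1.333333, 1.5, 1.666667, 1.833333, 2.
f(t) = t³ + t² - t - 3: f₀=-2, f₁=-1.217593, f₂=-0.185185, f₃=1.125, f₄=2.740741, f₅=4.689815, f₆=7.
(h/3)·[f₀ + 4f₁ + 2f₂ + 4f₃ + 2f₄ + 4f₅ + f₆] = 0.055556·(28.5) = 1.5833.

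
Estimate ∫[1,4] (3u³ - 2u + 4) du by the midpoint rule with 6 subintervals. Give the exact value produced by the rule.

h = (4 − 1)/6 = 0.5.
Midpoints m₁,…,m₆ = 1.25, 1.75, 2.25, 2.75, 3.25, 3.75.
f(m₁)=7.359375, f(m₂)=16.578125, f(m₃)=33.671875, f(m₄)=60.890625, f(m₅)=100.484375, f(m₆)=154.703125.
h·[f(m₁) + f(m₂) + f(m₃) + f(m₄) + f(m₅) + f(m₆)] = 0.5·(373.6875) = 186.84375.

186.84375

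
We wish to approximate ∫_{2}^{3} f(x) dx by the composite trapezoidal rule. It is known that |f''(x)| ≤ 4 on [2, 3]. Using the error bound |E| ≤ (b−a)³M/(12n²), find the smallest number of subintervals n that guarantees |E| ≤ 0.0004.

29

Need 4/(12n²) ≤ 0.0004.
n² ≥ 4/(12·0.0004) = 833.333 ⇒ n ≥ 28.8675, so the smallest n is 29.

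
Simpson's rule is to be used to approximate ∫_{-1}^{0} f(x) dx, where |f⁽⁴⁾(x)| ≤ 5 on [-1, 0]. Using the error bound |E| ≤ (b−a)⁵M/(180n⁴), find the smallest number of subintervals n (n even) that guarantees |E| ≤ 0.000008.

Need 5/(180n⁴) ≤ 0.000008.
n⁴ ≥ 5/(180·0.000008) = 3472.22 ⇒ n ≥ 7.6763, so the smallest even n is 8. (n must be even for Simpson's rule.)

8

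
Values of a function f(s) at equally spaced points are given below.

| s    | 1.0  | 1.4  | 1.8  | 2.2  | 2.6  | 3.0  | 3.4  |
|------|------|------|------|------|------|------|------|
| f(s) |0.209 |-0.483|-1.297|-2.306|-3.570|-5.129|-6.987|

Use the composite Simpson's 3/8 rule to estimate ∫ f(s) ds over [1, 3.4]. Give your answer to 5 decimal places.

-6.42405

h = 0.4, n = 6.
(3h/8)·[y₀ + 3y₁ + 3y₂ + 2y₃ + 3y₄ + 3y₅ + y₆] = 0.15·(-42.827) = -6.42405.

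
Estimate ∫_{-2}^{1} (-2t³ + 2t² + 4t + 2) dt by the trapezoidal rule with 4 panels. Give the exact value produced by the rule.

14.90625

h = (1 − (-2))/4 = 0.75.
Nodes t₀,…,t₄ = -2, -1.25, -0.5, 0.25, 1.
f(t) = -2t³ + 2t² + 4t + 2: f₀=18, f₁=4.03125, f₂=0.75, f₃=3.09375, f₄=6.
(h/2)·[f₀ + 2f₁ + 2f₂ + 2f₃ + f₄] = 0.375·(39.75) = 14.90625.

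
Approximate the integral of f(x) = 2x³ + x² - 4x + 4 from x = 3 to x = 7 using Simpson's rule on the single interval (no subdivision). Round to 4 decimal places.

S = (b−a)/6 · [f(3) + 4f(5) + f(7)] = 0.666667·[55 + 4·259 + 711] = 1201.3333.

1201.3333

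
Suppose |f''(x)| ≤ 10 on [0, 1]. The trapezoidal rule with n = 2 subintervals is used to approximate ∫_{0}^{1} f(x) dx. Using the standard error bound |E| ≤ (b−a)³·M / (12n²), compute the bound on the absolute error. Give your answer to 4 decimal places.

|E| ≤ (1)³·10 / (12·2²) = 10/48 = 0.2083.

0.2083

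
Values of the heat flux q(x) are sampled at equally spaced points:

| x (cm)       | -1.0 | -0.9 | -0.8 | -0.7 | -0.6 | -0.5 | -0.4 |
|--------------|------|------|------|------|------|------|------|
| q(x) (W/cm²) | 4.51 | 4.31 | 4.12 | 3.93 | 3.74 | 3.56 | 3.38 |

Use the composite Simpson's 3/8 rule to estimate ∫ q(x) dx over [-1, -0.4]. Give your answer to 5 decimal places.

h = 0.1, n = 6.
(3h/8)·[y₀ + 3y₁ + 3y₂ + 2y₃ + 3y₄ + 3y₅ + y₆] = 0.0375·(62.94) = 2.36025.

2.36025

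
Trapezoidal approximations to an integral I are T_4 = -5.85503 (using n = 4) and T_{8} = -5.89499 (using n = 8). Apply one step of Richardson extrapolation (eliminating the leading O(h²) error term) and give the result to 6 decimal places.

-5.908310

R = (4·T_{8} − T_4) / 3 = (4·(-5.89499) − (-5.85503))/3 = (-17.72493)/3 = -5.908310.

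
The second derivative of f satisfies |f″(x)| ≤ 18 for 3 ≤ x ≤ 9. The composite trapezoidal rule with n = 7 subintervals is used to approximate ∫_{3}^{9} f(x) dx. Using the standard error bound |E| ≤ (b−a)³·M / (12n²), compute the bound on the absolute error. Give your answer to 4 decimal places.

|E| ≤ (6)³·18 / (12·7²) = 3888/588 = 6.6122.

6.6122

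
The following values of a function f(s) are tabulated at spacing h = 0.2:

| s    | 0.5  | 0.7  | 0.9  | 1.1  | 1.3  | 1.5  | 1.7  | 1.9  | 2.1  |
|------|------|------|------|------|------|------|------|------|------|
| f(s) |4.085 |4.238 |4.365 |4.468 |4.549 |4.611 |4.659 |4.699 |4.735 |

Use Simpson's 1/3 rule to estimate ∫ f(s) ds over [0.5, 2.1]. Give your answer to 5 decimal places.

7.20200

h = 0.2, n = 8.
(h/3)·[y₀ + 4y₁ + 2y₂ + 4y₃ + 2y₄ + 4y₅ + 2y₆ + 4y₇ + y₈] = 0.066667·(108.030) = 7.20200.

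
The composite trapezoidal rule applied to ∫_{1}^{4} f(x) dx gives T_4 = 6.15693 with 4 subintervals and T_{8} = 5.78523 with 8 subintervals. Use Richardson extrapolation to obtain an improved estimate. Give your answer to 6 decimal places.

R = (4·T_{8} − T_4) / 3 = (4·5.78523 − 6.15693)/3 = (16.98399)/3 = 5.661330.

5.661330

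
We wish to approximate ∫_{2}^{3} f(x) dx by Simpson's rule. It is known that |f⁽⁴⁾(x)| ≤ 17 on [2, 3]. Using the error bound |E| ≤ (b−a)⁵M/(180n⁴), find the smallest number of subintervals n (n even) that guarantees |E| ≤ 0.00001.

10

Need 17/(180n⁴) ≤ 0.00001.
n⁴ ≥ 17/(180·0.00001) = 9444.44 ⇒ n ≥ 9.8581, so the smallest even n is 10. (n must be even for Simpson's rule.)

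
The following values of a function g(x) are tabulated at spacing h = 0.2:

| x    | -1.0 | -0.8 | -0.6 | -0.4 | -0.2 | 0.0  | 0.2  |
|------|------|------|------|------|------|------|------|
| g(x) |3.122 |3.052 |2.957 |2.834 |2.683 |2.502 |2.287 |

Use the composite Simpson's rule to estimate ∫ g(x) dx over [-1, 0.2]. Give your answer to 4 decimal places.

3.3494

h = 0.2, n = 6.
(h/3)·[y₀ + 4y₁ + 2y₂ + 4y₃ + 2y₄ + 4y₅ + y₆] = 0.066667·(50.241) = 3.3494.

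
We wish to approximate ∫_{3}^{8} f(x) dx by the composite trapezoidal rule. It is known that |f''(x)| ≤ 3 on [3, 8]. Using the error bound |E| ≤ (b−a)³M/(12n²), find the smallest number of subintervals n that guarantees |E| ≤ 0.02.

40

Need 375/(12n²) ≤ 0.02.
n² ≥ 375/(12·0.02) = 1562.5 ⇒ n ≥ 39.5285, so the smallest n is 40.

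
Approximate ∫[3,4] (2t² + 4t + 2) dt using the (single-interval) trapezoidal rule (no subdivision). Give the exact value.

T = (b−a)/2 · [f(3) + f(4)] = 0.5·[32 + 50] = 41.

41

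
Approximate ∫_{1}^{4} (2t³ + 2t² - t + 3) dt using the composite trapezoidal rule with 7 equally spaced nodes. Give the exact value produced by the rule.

h = (4 − 1)/6 = 0.5.
Nodes t₀,…,t₆ = 1, 1.5, 2, 2.5, 3, 3.5, 4.
f(t) = 2t³ + 2t² - t + 3: f₀=6, f₁=12.75, f₂=25, f₃=44.25, f₄=72, f₅=109.75, f₆=159.
(h/2)·[f₀ + 2f₁ + 2f₂ + 2f₃ + 2f₄ + 2f₅ + f₆] = 0.25·(692.5) = 173.125.

173.125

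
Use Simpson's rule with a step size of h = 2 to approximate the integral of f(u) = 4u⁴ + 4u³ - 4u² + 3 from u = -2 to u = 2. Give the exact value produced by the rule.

h = (2 − (-2))/2 = 2.
Nodes u₀,…,u₂ = -2, 0, 2.
f(u) = 4u⁴ + 4u³ - 4u² + 3: f₀=19, f₁=3, f₂=83.
(h/3)·[f₀ + 4f₁ + f₂] = 0.666667·(114) = 76.

76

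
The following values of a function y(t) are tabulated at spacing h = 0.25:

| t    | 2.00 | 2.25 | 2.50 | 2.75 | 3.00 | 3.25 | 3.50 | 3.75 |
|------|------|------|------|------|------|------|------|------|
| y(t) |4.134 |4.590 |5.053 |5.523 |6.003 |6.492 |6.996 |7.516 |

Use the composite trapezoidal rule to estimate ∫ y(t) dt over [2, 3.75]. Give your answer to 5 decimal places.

10.12050

h = 0.25, n = 7.
(h/2)·[y₀ + 2y₁ + 2y₂ + 2y₃ + 2y₄ + 2y₅ + 2y₆ + y₇] = 0.125·(80.964) = 10.12050.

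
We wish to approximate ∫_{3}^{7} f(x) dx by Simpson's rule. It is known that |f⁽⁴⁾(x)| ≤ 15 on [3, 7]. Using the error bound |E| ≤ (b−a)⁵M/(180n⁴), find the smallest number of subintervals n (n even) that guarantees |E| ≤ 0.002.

16

Need 15360/(180n⁴) ≤ 0.002.
n⁴ ≥ 15360/(180·0.002) = 42666.7 ⇒ n ≥ 14.3722, so the smallest even n is 16. (n must be even for Simpson's rule.)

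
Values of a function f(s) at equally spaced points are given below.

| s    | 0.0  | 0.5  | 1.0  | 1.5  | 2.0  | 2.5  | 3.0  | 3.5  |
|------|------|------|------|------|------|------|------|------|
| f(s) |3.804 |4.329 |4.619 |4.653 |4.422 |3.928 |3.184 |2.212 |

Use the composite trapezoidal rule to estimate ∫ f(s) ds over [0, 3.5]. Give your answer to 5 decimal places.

h = 0.5, n = 7.
(h/2)·[y₀ + 2y₁ + 2y₂ + 2y₃ + 2y₄ + 2y₅ + 2y₆ + y₇] = 0.25·(56.286) = 14.07150.

14.07150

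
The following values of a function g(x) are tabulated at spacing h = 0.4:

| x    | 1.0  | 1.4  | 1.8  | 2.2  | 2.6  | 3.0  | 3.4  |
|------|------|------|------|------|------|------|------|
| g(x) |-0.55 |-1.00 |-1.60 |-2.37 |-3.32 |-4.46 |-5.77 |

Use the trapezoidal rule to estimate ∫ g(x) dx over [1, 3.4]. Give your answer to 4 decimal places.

-6.3640

h = 0.4, n = 6.
(h/2)·[y₀ + 2y₁ + 2y₂ + 2y₃ + 2y₄ + 2y₅ + y₆] = 0.2·(-31.82) = -6.3640.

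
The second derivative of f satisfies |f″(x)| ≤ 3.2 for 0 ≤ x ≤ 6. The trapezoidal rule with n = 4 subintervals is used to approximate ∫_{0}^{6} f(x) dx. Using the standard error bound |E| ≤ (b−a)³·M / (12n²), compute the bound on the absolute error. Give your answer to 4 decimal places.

3.6000

|E| ≤ (6)³·3.2 / (12·4²) = 691.2/192 = 3.6000.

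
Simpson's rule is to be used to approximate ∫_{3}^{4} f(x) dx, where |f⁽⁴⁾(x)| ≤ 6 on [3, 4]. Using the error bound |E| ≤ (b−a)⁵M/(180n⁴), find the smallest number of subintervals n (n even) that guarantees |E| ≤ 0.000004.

Need 6/(180n⁴) ≤ 0.000004.
n⁴ ≥ 6/(180·0.000004) = 8333.33 ⇒ n ≥ 9.5544, so the smallest even n is 10. (n must be even for Simpson's rule.)

10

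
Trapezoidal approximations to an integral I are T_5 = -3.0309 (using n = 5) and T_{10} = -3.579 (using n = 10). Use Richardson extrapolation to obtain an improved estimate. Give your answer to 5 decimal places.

R = (4·T_{10} − T_5) / 3 = (4·(-3.579) − (-3.0309))/3 = (-11.2851)/3 = -3.76170.

-3.76170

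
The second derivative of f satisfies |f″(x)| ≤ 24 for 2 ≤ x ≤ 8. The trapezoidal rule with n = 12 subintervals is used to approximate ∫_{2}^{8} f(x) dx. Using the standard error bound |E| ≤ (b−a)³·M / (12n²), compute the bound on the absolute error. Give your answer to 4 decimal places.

|E| ≤ (6)³·24 / (12·12²) = 5184/1728 = 3.0000.

3.0000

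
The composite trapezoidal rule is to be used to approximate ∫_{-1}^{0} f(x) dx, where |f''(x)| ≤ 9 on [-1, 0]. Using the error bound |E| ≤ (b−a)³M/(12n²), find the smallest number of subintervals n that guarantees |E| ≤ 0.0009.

Need 9/(12n²) ≤ 0.0009.
n² ≥ 9/(12·0.0009) = 833.333 ⇒ n ≥ 28.8675, so the smallest n is 29.

29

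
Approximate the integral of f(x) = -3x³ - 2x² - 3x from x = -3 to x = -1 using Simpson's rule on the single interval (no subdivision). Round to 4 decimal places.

54.6667

S = (b−a)/6 · [f(-3) + 4f(-2) + f(-1)] = 0.333333·[72 + 4·22 + 4] = 54.6667.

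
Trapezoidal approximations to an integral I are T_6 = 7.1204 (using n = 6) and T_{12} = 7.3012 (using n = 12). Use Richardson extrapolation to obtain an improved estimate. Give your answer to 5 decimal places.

7.36147

R = (4·T_{12} − T_6) / 3 = (4·7.3012 − 7.1204)/3 = (22.0844)/3 = 7.36147.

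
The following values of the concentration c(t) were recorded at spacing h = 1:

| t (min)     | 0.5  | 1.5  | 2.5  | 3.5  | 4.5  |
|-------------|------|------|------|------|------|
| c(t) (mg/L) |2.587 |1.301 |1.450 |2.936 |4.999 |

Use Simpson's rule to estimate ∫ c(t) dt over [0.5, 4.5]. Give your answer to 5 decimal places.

h = 1, n = 4.
(h/3)·[y₀ + 4y₁ + 2y₂ + 4y₃ + y₄] = 0.333333·(27.434) = 9.14467.

9.14467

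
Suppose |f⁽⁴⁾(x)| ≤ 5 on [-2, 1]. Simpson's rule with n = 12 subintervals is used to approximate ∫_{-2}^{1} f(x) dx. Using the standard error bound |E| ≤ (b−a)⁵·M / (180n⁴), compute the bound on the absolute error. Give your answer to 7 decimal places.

|E| ≤ (3)⁵·5 / (180·12⁴) = 1215/3732480 = 0.0003255.

0.0003255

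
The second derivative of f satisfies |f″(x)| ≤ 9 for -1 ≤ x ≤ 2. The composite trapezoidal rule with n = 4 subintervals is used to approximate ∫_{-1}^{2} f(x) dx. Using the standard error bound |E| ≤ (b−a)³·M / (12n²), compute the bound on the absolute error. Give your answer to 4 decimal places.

|E| ≤ (3)³·9 / (12·4²) = 243/192 = 1.2656.

1.2656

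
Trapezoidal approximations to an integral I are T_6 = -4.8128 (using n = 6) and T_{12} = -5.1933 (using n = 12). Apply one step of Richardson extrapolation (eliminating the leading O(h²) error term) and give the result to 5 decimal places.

R = (4·T_{12} − T_6) / 3 = (4·(-5.1933) − (-4.8128))/3 = (-15.9604)/3 = -5.32013.

-5.32013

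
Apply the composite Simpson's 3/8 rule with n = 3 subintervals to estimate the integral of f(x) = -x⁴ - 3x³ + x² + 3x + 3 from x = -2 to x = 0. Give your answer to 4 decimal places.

h = (0 − (-2))/3 = 0.666667.
Nodes x₀,…,x₃ = -2, -1.333333, -0.666667, 0.
f(x) = -x⁴ - 3x³ + x² + 3x + 3: f₀=9, f₁=4.728395, f₂=2.135802, f₃=3.
(3h/8)·[f₀ + 3f₁ + 3f₂ + f₃] = 0.25·(32.592593) = 8.1481.

8.1481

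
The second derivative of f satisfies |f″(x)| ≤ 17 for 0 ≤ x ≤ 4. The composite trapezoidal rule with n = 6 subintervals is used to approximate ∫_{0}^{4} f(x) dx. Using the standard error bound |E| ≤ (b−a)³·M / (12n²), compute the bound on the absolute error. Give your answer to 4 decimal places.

|E| ≤ (4)³·17 / (12·6²) = 1088/432 = 2.5185.

2.5185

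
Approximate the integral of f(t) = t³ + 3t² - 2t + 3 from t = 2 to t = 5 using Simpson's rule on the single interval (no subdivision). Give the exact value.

S = (b−a)/6 · [f(2) + 4f(3.5) + f(5)] = 0.5·[19 + 4·75.625 + 193] = 257.25.

257.25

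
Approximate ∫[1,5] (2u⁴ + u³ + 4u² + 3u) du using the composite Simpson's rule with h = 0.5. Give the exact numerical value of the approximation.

1607

h = (5 − 1)/8 = 0.5.
Nodes u₀,…,u₈ = 1, 1.5, 2, 2.5, 3, 3.5, 4, 4.5, 5.
f(u) = 2u⁴ + u³ + 4u² + 3u: f₀=10, f₁=27, f₂=62, f₃=126.25, f₄=234, f₅=402.5, f₆=652, f₇=1005.75, f₈=1490.
(h/3)·[f₀ + 4f₁ + 2f₂ + 4f₃ + 2f₄ + 4f₅ + 2f₆ + 4f₇ + f₈] = 0.166667·(9642) = 1607.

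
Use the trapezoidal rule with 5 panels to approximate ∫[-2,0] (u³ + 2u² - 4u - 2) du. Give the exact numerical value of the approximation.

h = (0 − (-2))/5 = 0.4.
Nodes u₀,…,u₅ = -2, -1.6, -1.2, -0.8, -0.4, 0.
f(u) = u³ + 2u² - 4u - 2: f₀=6, f₁=5.424, f₂=3.952, f₃=1.968, f₄=-0.144, f₅=-2.
(h/2)·[f₀ + 2f₁ + 2f₂ + 2f₃ + 2f₄ + f₅] = 0.2·(26.4) = 5.28.

5.28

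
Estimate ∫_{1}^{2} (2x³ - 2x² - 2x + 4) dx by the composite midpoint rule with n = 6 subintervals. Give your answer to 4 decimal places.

h = (2 − 1)/6 = 0.166667.
Midpoints m₁,…,m₆ = 1.083333, 1.25, 1.416667, 1.583333, 1.75, 1.916667.
f(m₁)=2.028935, f(m₂)=2.28125, f(m₃)=2.839120, f(m₄)=3.758102, f(m₅)=5.09375, f(m₆)=6.901620.
h·[f(m₁) + f(m₂) + f(m₃) + f(m₄) + f(m₅) + f(m₆)] = 0.166667·(22.902778) = 3.8171.

3.8171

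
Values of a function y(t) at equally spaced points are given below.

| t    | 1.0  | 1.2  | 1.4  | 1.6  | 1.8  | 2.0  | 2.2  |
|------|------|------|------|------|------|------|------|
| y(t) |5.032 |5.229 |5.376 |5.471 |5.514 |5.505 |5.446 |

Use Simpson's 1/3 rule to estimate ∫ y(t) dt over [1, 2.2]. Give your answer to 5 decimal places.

h = 0.2, n = 6.
(h/3)·[y₀ + 4y₁ + 2y₂ + 4y₃ + 2y₄ + 4y₅ + y₆] = 0.066667·(97.078) = 6.47187.

6.47187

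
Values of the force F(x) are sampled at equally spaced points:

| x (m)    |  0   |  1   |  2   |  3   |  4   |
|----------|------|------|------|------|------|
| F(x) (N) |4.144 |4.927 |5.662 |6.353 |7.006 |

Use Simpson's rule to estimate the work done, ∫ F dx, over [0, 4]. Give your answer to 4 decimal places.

h = 1, n = 4.
(h/3)·[y₀ + 4y₁ + 2y₂ + 4y₃ + y₄] = 0.333333·(67.594) = 22.5313.

22.5313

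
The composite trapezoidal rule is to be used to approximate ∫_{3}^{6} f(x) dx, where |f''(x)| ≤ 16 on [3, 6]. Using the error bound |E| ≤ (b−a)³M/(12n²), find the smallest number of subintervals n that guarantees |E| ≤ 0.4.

10

Need 432/(12n²) ≤ 0.4.
n² ≥ 432/(12·0.4) = 90 ⇒ n ≥ 9.4868, so the smallest n is 10.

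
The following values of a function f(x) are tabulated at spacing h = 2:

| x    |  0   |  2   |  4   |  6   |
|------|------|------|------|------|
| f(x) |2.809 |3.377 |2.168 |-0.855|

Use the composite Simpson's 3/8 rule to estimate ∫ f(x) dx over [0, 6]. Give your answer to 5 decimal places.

13.94175

h = 2, n = 3.
(3h/8)·[y₀ + 3y₁ + 3y₂ + y₃] = 0.75·(18.589) = 13.94175.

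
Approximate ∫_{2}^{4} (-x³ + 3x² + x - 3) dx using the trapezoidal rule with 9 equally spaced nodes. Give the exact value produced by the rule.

-4.125

h = (4 − 2)/8 = 0.25.
Nodes x₀,…,x₈ = 2, 2.25, 2.5, 2.75, 3, 3.25, 3.5, 3.75, 4.
f(x) = -x³ + 3x² + x - 3: f₀=3, f₁=3.046875, f₂=2.625, f₃=1.640625, f₄=0, f₅=-2.390625, f₆=-5.625, f₇=-9.796875, f₈=-15.
(h/2)·[f₀ + 2f₁ + 2f₂ + 2f₃ + 2f₄ + 2f₅ + 2f₆ + 2f₇ + f₈] = 0.125·(-33) = -4.125.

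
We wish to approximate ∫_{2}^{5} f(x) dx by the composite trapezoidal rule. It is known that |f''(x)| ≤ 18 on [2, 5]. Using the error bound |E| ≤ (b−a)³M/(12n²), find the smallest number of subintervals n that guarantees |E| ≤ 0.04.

Need 486/(12n²) ≤ 0.04.
n² ≥ 486/(12·0.04) = 1012.5 ⇒ n ≥ 31.8198, so the smallest n is 32.

32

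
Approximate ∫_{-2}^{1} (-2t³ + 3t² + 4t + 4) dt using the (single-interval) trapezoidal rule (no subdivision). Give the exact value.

49.5

T = (b−a)/2 · [f(-2) + f(1)] = 1.5·[24 + 9] = 49.5.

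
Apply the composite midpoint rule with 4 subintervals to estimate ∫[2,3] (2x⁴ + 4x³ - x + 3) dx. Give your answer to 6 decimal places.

h = (3 − 2)/4 = 0.25.
Midpoints m₁,…,m₄ = 2.125, 2.375, 2.625, 2.875.
f(m₁)=80.03955078125, f(m₂)=117.84423828125, f(m₃)=167.68798828125, f(m₄)=231.82080078125.
h·[f(m₁) + f(m₂) + f(m₃) + f(m₄)] = 0.25·(597.392578125) = 149.348145.

149.348145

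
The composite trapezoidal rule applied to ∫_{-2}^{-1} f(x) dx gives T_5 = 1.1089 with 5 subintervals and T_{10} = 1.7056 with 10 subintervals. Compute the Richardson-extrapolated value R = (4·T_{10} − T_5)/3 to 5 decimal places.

1.90450

R = (4·T_{10} − T_5) / 3 = (4·1.7056 − 1.1089)/3 = (5.7135)/3 = 1.90450.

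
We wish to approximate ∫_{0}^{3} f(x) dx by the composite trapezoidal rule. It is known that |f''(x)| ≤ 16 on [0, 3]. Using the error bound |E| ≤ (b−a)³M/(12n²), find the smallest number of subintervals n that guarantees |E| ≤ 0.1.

Need 432/(12n²) ≤ 0.1.
n² ≥ 432/(12·0.1) = 360 ⇒ n ≥ 18.9737, so the smallest n is 19.

19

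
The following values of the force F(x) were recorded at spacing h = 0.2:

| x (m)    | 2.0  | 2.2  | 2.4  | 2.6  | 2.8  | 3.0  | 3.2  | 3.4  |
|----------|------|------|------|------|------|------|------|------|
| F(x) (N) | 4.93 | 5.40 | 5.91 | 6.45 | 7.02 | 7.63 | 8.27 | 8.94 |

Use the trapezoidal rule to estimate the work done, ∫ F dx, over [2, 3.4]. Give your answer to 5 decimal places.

9.52300

h = 0.2, n = 7.
(h/2)·[y₀ + 2y₁ + 2y₂ + 2y₃ + 2y₄ + 2y₅ + 2y₆ + y₇] = 0.1·(95.23) = 9.52300.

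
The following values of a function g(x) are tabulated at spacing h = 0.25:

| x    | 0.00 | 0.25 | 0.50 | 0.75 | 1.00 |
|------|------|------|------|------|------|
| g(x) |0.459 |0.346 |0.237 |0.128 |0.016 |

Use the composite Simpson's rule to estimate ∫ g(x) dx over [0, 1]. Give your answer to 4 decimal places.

h = 0.25, n = 4.
(h/3)·[y₀ + 4y₁ + 2y₂ + 4y₃ + y₄] = 0.083333·(2.845) = 0.2371.

0.2371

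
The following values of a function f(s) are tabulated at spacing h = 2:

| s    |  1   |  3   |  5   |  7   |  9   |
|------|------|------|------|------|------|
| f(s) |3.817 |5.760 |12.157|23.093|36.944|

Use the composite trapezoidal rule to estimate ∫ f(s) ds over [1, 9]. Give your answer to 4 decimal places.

h = 2, n = 4.
(h/2)·[y₀ + 2y₁ + 2y₂ + 2y₃ + y₄] = 1·(122.781) = 122.7810.

122.7810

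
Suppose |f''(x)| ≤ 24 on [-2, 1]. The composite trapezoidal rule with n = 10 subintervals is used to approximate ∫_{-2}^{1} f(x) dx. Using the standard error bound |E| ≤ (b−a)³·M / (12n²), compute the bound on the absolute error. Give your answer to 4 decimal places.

|E| ≤ (3)³·24 / (12·10²) = 648/1200 = 0.5400.

0.5400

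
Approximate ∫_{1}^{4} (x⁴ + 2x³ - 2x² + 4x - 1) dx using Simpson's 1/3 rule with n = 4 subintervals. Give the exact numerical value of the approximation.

317.2265625

h = (4 − 1)/4 = 0.75.
Nodes x₀,…,x₄ = 1, 1.75, 2.5, 3.25, 4.
f(x) = x⁴ + 2x³ - 2x² + 4x - 1: f₀=4, f₁=19.97265625, f₂=66.8125, f₃=171.09765625, f₄=367.
(h/3)·[f₀ + 4f₁ + 2f₂ + 4f₃ + f₄] = 0.25·(1268.90625) = 317.2265625.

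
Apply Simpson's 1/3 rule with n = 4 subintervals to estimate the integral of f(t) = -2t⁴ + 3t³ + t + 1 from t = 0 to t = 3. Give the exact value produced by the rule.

h = (3 − 0)/4 = 0.75.
Nodes t₀,…,t₄ = 0, 0.75, 1.5, 2.25, 3.
f(t) = -2t⁴ + 3t³ + t + 1: f₀=1, f₁=2.3828125, f₂=2.5, f₃=-13.8359375, f₄=-77.
(h/3)·[f₀ + 4f₁ + 2f₂ + 4f₃ + f₄] = 0.25·(-116.8125) = -29.203125.

-29.203125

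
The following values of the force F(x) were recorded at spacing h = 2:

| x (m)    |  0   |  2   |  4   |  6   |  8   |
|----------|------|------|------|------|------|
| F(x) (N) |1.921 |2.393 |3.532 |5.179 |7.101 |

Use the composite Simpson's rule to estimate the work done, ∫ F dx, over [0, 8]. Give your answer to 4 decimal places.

h = 2, n = 4.
(h/3)·[y₀ + 4y₁ + 2y₂ + 4y₃ + y₄] = 0.666667·(46.374) = 30.9160.

30.9160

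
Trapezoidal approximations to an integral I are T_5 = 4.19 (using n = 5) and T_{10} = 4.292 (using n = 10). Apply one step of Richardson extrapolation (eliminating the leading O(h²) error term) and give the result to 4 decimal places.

4.3260

R = (4·T_{10} − T_5) / 3 = (4·4.292 − 4.19)/3 = (12.978)/3 = 4.3260.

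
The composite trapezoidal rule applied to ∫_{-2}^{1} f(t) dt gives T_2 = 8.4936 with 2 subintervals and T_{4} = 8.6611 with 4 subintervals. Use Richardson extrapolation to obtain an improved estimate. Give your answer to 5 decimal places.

R = (4·T_{4} − T_2) / 3 = (4·8.6611 − 8.4936)/3 = (26.1508)/3 = 8.71693.

8.71693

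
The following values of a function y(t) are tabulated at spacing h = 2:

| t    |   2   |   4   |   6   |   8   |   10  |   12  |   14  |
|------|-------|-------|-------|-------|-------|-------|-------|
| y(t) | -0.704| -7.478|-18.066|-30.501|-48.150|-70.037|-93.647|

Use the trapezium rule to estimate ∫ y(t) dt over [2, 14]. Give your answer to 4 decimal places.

-442.8150

h = 2, n = 6.
(h/2)·[y₀ + 2y₁ + 2y₂ + 2y₃ + 2y₄ + 2y₅ + y₆] = 1·(-442.815) = -442.8150.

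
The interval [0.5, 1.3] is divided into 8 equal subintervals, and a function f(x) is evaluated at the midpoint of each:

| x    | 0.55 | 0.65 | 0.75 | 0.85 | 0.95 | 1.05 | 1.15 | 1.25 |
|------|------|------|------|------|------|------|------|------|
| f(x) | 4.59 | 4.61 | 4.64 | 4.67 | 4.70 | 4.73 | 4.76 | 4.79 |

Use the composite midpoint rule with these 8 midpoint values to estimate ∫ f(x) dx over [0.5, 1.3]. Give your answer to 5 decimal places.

3.74900

h = 0.1, n = 8.
h·[y(m₁) + y(m₂) + y(m₃) + y(m₄) + y(m₅) + y(m₆) + y(m₇) + y(m₈)] = 0.1·(37.49) = 3.74900.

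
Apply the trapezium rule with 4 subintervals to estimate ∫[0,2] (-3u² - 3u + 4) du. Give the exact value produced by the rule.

-6.25

h = (2 − 0)/4 = 0.5.
Nodes u₀,…,u₄ = 0, 0.5, 1, 1.5, 2.
f(u) = -3u² - 3u + 4: f₀=4, f₁=1.75, f₂=-2, f₃=-7.25, f₄=-14.
(h/2)·[f₀ + 2f₁ + 2f₂ + 2f₃ + f₄] = 0.25·(-25) = -6.25.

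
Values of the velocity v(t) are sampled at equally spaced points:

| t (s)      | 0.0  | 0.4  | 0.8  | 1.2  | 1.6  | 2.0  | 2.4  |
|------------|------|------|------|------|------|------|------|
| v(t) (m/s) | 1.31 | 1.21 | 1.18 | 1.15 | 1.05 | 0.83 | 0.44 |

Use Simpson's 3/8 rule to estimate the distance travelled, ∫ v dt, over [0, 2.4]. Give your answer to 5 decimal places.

h = 0.4, n = 6.
(3h/8)·[y₀ + 3y₁ + 3y₂ + 2y₃ + 3y₄ + 3y₅ + y₆] = 0.15·(16.86) = 2.52900.

2.52900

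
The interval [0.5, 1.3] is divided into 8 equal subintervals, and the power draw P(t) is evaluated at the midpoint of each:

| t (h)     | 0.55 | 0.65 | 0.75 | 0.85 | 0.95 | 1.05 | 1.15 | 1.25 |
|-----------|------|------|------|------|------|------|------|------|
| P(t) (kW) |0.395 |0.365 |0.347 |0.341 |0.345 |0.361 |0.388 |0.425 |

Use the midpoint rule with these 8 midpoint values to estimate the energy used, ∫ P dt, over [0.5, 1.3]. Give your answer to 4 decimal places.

0.2967

h = 0.1, n = 8.
h·[y(m₁) + y(m₂) + y(m₃) + y(m₄) + y(m₅) + y(m₆) + y(m₇) + y(m₈)] = 0.1·(2.967) = 0.2967.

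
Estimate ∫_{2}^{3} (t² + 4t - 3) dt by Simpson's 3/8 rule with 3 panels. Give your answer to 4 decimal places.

h = (3 − 2)/3 = 0.333333.
Nodes t₀,…,t₃ = 2, 2.333333, 2.666667, 3.
f(t) = t² + 4t - 3: f₀=9, f₁=11.777778, f₂=14.777778, f₃=18.
(3h/8)·[f₀ + 3f₁ + 3f₂ + f₃] = 0.125·(106.666667) = 13.3333.

13.3333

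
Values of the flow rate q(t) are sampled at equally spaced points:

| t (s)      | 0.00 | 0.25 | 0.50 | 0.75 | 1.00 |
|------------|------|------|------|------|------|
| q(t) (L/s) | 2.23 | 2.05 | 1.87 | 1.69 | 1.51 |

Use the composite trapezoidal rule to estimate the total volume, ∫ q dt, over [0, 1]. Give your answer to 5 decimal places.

h = 0.25, n = 4.
(h/2)·[y₀ + 2y₁ + 2y₂ + 2y₃ + y₄] = 0.125·(14.96) = 1.87000.

1.87000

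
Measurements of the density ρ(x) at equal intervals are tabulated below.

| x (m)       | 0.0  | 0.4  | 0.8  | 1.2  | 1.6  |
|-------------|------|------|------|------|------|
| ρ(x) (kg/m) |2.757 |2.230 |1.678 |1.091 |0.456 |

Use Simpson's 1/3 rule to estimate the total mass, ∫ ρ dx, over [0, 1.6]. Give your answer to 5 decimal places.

2.64707

h = 0.4, n = 4.
(h/3)·[y₀ + 4y₁ + 2y₂ + 4y₃ + y₄] = 0.133333·(19.853) = 2.64707.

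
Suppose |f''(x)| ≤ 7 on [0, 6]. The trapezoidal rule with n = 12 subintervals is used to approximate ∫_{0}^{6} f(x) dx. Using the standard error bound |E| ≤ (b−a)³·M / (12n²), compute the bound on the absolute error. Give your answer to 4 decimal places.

0.8750

|E| ≤ (6)³·7 / (12·12²) = 1512/1728 = 0.8750.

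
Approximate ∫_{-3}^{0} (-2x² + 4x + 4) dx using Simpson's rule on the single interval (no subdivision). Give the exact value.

-24

S = (b−a)/6 · [f(-3) + 4f(-1.5) + f(0)] = 0.5·[(-26) + 4·(-6.5) + 4] = -24.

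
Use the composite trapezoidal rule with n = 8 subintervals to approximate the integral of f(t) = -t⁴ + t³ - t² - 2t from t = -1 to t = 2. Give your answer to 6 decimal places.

-9.234741

h = (2 − (-1))/8 = 0.375.
Nodes t₀,…,t₈ = -1, -0.625, -0.25, 0.125, 0.5, 0.875, 1.25, 1.625, 2.
f(t) = -t⁴ + t³ - t² - 2t: f₀=-1, f₁=0.462646484375, f₂=0.41796875, f₃=-0.263916015625, f₄=-1.1875, f₅=-2.431884765625, f₆=-4.55078125, f₇=-8.572509765625, f₈=-16.
(h/2)·[f₀ + 2f₁ + 2f₂ + 2f₃ + 2f₄ + 2f₅ + 2f₆ + 2f₇ + f₈] = 0.1875·(-49.251953125) = -9.234741.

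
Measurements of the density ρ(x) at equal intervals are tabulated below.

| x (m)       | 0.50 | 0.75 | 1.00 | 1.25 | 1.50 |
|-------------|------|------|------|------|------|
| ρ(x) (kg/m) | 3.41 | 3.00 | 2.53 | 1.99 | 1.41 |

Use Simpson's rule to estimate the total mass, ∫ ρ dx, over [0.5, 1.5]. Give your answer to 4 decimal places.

h = 0.25, n = 4.
(h/3)·[y₀ + 4y₁ + 2y₂ + 4y₃ + y₄] = 0.083333·(29.84) = 2.4867.

2.4867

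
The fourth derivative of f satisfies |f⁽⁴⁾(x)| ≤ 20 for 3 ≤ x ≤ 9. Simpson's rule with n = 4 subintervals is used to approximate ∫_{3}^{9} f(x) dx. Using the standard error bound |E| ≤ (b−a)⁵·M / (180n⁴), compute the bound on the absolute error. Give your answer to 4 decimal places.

3.3750

|E| ≤ (6)⁵·20 / (180·4⁴) = 155520/46080 = 3.3750.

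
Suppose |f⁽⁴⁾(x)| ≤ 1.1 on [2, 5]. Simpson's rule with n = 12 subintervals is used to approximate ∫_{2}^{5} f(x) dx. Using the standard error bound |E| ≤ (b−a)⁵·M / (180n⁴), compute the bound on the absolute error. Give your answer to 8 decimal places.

|E| ≤ (3)⁵·1.1 / (180·12⁴) = 267.3/3732480 = 0.00007161.

0.00007161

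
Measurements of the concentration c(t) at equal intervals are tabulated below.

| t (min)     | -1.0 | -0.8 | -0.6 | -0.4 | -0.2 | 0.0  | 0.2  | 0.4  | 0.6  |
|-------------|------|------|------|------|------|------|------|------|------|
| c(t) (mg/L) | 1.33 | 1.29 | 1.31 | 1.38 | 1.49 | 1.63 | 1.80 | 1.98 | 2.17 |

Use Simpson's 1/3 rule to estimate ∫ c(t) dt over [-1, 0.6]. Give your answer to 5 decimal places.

h = 0.2, n = 8.
(h/3)·[y₀ + 4y₁ + 2y₂ + 4y₃ + 2y₄ + 4y₅ + 2y₆ + 4y₇ + y₈] = 0.066667·(37.82) = 2.52133.

2.52133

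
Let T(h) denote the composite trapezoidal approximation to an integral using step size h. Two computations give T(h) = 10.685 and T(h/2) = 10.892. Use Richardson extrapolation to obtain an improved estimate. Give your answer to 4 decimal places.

R = (4·T(h/2) − T(h)) / 3 = (4·10.892 − 10.685)/3 = (32.883)/3 = 10.9610.

10.9610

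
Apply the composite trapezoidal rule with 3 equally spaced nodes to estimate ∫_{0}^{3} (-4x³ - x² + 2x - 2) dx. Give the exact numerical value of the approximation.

h = (3 − 0)/2 = 1.5.
Nodes x₀,…,x₂ = 0, 1.5, 3.
f(x) = -4x³ - x² + 2x - 2: f₀=-2, f₁=-14.75, f₂=-113.
(h/2)·[f₀ + 2f₁ + f₂] = 0.75·(-144.5) = -108.375.

-108.375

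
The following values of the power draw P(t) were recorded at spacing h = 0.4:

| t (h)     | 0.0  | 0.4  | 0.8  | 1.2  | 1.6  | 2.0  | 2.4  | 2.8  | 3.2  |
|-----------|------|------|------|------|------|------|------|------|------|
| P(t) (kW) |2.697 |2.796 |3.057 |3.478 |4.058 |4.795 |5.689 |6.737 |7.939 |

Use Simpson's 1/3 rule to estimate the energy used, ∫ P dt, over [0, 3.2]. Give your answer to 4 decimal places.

14.3291

h = 0.4, n = 8.
(h/3)·[y₀ + 4y₁ + 2y₂ + 4y₃ + 2y₄ + 4y₅ + 2y₆ + 4y₇ + y₈] = 0.133333·(107.468) = 14.3291.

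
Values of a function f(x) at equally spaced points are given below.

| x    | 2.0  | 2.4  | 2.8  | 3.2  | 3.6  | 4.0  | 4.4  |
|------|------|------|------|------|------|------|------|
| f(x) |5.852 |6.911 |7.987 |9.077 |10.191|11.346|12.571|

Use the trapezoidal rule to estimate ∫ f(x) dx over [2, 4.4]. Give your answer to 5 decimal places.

21.88940

h = 0.4, n = 6.
(h/2)·[y₀ + 2y₁ + 2y₂ + 2y₃ + 2y₄ + 2y₅ + y₆] = 0.2·(109.447) = 21.88940.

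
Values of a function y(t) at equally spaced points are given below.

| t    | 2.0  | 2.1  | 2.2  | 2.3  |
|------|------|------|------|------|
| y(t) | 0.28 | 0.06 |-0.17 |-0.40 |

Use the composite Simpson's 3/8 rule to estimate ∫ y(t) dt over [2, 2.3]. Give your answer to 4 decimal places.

-0.0169

h = 0.1, n = 3.
(3h/8)·[y₀ + 3y₁ + 3y₂ + y₃] = 0.0375·(-0.45) = -0.0169.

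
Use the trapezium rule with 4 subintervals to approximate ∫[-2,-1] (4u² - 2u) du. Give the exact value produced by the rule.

h = (-1 − (-2))/4 = 0.25.
Nodes u₀,…,u₄ = -2, -1.75, -1.5, -1.25, -1.
f(u) = 4u² - 2u: f₀=20, f₁=15.75, f₂=12, f₃=8.75, f₄=6.
(h/2)·[f₀ + 2f₁ + 2f₂ + 2f₃ + f₄] = 0.125·(99) = 12.375.

12.375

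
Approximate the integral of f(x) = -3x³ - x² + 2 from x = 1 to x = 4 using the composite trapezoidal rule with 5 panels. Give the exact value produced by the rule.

-210.48

h = (4 − 1)/5 = 0.6.
Nodes x₀,…,x₅ = 1, 1.6, 2.2, 2.8, 3.4, 4.
f(x) = -3x³ - x² + 2: f₀=-2, f₁=-12.848, f₂=-34.784, f₃=-71.696, f₄=-127.472, f₅=-206.
(h/2)·[f₀ + 2f₁ + 2f₂ + 2f₃ + 2f₄ + f₅] = 0.3·(-701.6) = -210.48.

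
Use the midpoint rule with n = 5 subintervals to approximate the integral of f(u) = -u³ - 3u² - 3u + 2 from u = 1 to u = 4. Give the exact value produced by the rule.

h = (4 − 1)/5 = 0.6.
Midpoints m₁,…,m₅ = 1.3, 1.9, 2.5, 3.1, 3.7.
f(m₁)=-9.167, f(m₂)=-21.389, f(m₃)=-39.875, f(m₄)=-65.921, f(m₅)=-100.823.
h·[f(m₁) + f(m₂) + f(m₃) + f(m₄) + f(m₅)] = 0.6·(-237.175) = -142.305.

-142.305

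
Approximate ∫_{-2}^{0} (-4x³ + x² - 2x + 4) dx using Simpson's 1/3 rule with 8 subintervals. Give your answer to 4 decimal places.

h = (0 − (-2))/8 = 0.25.
Nodes x₀,…,x₈ = -2, -1.75, -1.5, -1.25, -1, -0.75, -0.5, -0.25, 0.
f(x) = -4x³ + x² - 2x + 4: f₀=44, f₁=32, f₂=22.75, f₃=15.875, f₄=11, f₅=7.75, f₆=5.75, f₇=4.625, f₈=4.
(h/3)·[f₀ + 4f₁ + 2f₂ + 4f₃ + 2f₄ + 4f₅ + 2f₆ + 4f₇ + f₈] = 0.083333·(368) = 30.6667.

30.6667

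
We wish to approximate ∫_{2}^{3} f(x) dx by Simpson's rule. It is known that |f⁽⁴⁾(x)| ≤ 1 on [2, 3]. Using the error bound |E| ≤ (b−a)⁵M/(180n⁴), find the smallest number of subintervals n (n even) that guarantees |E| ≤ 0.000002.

8

Need 1/(180n⁴) ≤ 0.000002.
n⁴ ≥ 1/(180·0.000002) = 2777.78 ⇒ n ≥ 7.2598, so the smallest even n is 8. (n must be even for Simpson's rule.)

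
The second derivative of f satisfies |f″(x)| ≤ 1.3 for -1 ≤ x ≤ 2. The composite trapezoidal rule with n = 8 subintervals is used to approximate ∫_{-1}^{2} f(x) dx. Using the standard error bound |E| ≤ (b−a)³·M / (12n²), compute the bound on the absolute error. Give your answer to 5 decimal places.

0.04570

|E| ≤ (3)³·1.3 / (12·8²) = 35.1/768 = 0.04570.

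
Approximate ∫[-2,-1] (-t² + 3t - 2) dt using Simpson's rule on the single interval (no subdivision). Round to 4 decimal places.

-8.8333

S = (b−a)/6 · [f(-2) + 4f(-1.5) + f(-1)] = 0.166667·[(-12) + 4·(-8.75) + (-6)] = -8.8333.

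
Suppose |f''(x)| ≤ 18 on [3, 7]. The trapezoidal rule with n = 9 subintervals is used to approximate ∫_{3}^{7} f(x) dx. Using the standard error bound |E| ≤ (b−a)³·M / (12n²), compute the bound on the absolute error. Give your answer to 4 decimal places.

|E| ≤ (4)³·18 / (12·9²) = 1152/972 = 1.1852.

1.1852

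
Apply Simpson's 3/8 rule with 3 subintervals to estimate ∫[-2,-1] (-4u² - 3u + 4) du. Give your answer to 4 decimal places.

h = (-1 − (-2))/3 = 0.333333.
Nodes u₀,…,u₃ = -2, -1.666667, -1.333333, -1.
f(u) = -4u² - 3u + 4: f₀=-6, f₁=-2.111111, f₂=0.888889, f₃=3.
(3h/8)·[f₀ + 3f₁ + 3f₂ + f₃] = 0.125·(-6.666667) = -0.8333.

-0.8333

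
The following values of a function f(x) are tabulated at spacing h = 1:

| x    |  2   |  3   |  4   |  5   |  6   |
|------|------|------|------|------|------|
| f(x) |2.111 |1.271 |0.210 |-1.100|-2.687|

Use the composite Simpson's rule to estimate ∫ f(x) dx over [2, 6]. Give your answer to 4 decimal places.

0.1760

h = 1, n = 4.
(h/3)·[y₀ + 4y₁ + 2y₂ + 4y₃ + y₄] = 0.333333·(0.528) = 0.1760.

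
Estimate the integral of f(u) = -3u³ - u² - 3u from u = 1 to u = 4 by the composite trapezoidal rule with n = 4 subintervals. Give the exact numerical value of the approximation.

h = (4 − 1)/4 = 0.75.
Nodes u₀,…,u₄ = 1, 1.75, 2.5, 3.25, 4.
f(u) = -3u³ - u² - 3u: f₀=-7, f₁=-24.390625, f₂=-60.625, f₃=-123.296875, f₄=-220.
(h/2)·[f₀ + 2f₁ + 2f₂ + 2f₃ + f₄] = 0.375·(-643.625) = -241.359375.

-241.359375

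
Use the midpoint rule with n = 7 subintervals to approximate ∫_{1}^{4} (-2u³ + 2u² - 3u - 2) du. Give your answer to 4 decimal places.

-113.4031

h = (4 − 1)/7 = 0.428571.
Midpoints m₁,…,m₇ = 1.214286, 1.642857, 2.071429, 2.5, 2.928571, 3.357143, 3.785714.
f(m₁)=-6.274781, f(m₂)=-10.398688, f(m₃)=-17.408892, f(m₄)=-28.25, f(m₅)=-43.866618, f(m₆)=-65.203353, f(m₇)=-93.204810.
h·[f(m₁) + f(m₂) + f(m₃) + f(m₄) + f(m₅) + f(m₆) + f(m₇)] = 0.428571·(-264.607143) = -113.4031.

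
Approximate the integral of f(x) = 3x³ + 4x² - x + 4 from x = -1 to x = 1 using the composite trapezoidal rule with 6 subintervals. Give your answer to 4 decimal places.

10.8148

h = (1 − (-1))/6 = 0.333333.
Nodes x₀,…,x₆ = -1, -0.666667, -0.333333, 0, 0.333333, 0.666667, 1.
f(x) = 3x³ + 4x² - x + 4: f₀=6, f₁=5.555556, f₂=4.666667, f₃=4, f₄=4.222222, f₅=6, f₆=10.
(h/2)·[f₀ + 2f₁ + 2f₂ + 2f₃ + 2f₄ + 2f₅ + f₆] = 0.166667·(64.888889) = 10.8148.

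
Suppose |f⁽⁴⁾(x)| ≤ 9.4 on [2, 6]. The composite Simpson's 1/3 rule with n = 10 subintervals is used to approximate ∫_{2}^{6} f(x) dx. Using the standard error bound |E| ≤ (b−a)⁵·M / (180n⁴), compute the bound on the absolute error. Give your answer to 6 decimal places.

0.005348

|E| ≤ (4)⁵·9.4 / (180·10⁴) = 9625.6/1800000 = 0.005348.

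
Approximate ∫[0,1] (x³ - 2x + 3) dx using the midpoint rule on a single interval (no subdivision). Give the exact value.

2.125

M = (b−a)·f(0.5) = 1·(2.125) = 2.125.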